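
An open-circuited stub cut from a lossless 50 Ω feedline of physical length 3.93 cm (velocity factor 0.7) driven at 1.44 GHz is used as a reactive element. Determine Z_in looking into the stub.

Z_in ≈ +j6.15 Ω

λ = v/f = 0.7·c / 1.44 GHz = 0.146 m
βl = 2π·l/λ = 2π × 0.269 = 97°
tan(βl) = -8.13
For an open-circuited stub, Z_in = −jZ_0·cot(βl) = −jZ_0/tan(βl)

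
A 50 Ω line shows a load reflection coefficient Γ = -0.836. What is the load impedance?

Z_L = Z_0·(1 + Γ)/(1 − Γ) = 50·(0.164)/(1.84)

Z_L ≈ 4.47 Ω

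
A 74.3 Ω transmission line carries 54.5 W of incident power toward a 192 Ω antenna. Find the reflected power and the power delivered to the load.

Γ = (192 − 74.3)/(192 + 74.3) = 0.442
|Γ|² = 0.195
P_refl = |Γ|²·P_inc = 10.6 W, P_del = (1 − |Γ|²)·P_inc = 43.9 W

P_reflected ≈ 10.6 W; P_delivered ≈ 43.9 W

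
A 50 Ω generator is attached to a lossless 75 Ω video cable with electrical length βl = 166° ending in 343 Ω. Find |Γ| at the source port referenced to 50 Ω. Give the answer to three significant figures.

tan(βl) = -0.249
Z_in = Z_0·(Z_L + jZ_0·tanβl)/(Z_0 + jZ_L·tanβl) = 158 + j162 Ω
Γ_s = (Z_in − Z_s)/(Z_in + Z_s) = (108 + j162)/(208 + j162), |Γ_s| = 0.738

|Γ| ≈ 0.738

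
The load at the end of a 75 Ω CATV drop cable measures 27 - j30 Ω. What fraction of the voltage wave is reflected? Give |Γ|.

Γ = (Z_L − Z_0)/(Z_L + Z_0) = (-48 − j30)/(102 − j30)
|Γ| = 56.6/106

|Γ| ≈ 0.532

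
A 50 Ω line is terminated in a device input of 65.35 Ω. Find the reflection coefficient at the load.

Γ = 0.133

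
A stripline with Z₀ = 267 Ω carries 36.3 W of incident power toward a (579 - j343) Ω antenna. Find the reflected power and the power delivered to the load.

P_reflected ≈ 9.36 W; P_delivered ≈ 26.9 W

|Γ| = |(312 − j343)/(846 − j343)| = 0.508
|Γ|² = 0.258
P_refl = |Γ|²·P_inc = 9.36 W, P_del = (1 − |Γ|²)·P_inc = 26.9 W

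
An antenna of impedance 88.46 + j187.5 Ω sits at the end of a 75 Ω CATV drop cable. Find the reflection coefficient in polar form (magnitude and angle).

Γ = (Z_L − Z_0)/(Z_L + Z_0) = (13.46 + j187.5)/(163.5 + j187.5)
|Γ| = 188/249 = 0.756

Γ ≈ 0.756 ∠ 37°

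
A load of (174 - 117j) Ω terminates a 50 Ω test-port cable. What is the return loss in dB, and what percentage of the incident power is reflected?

RL ≈ 3.42 dB; 45.5% of incident power reflected

Γ = (124 − j117)/(224 − j117), |Γ| = 0.675
RL = −20·log₁₀(0.675) = 3.42 dB
P_refl/P_inc = |Γ|² = 0.455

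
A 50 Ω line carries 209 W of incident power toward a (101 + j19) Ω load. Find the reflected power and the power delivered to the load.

P_reflected ≈ 26.7 W; P_delivered ≈ 182 W

|Γ| = |(51 + j19)/(151 + j19)| = 0.358
|Γ|² = 0.128
P_refl = |Γ|²·P_inc = 26.7 W, P_del = (1 − |Γ|²)·P_inc = 182 W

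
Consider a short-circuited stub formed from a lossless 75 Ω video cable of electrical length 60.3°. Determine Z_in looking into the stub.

Z_in ≈ +j131 Ω

tan(βl) = 1.75
For a short-circuited stub, Z_in = jZ_0·tan(βl)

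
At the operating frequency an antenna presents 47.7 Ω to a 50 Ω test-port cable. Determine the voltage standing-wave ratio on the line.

VSWR ≈ 1.05

For a purely resistive load, VSWR = R_L/Z_0 or Z_0/R_L (whichever > 1) = 50/47.7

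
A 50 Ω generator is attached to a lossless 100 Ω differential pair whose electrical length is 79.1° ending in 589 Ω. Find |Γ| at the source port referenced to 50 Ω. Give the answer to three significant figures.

tan(βl) = 5.19
Z_in = Z_0·(Z_L + jZ_0·tanβl)/(Z_0 + jZ_L·tanβl) = 17.6 − j18.7 Ω
Γ_s = (Z_in − Z_s)/(Z_in + Z_s) = (-32.4 − j18.7)/(67.6 − j18.7), |Γ_s| = 0.533

|Γ| ≈ 0.533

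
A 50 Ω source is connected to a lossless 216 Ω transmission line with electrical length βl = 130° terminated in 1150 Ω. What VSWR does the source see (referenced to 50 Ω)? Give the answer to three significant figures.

tan(βl) = -1.19
Z_in = Z_0·(Z_L + jZ_0·tanβl)/(Z_0 + jZ_L·tanβl) = 67.5 + j171 Ω
Γ_s = (Z_in − Z_s)/(Z_in + Z_s) = (17.5 + j171)/(117 + j171), |Γ_s| = 0.828
VSWR = (1 + |Γ_s|)/(1 − |Γ_s|)

VSWR ≈ 10.6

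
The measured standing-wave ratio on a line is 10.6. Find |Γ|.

|Γ| ≈ 0.828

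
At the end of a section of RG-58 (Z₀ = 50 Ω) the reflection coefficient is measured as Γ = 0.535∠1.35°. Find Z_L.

Z_L ≈ 165 + j5.82 Ω

Z_L = Z_0·(1 + Γ)/(1 − Γ) = 50·(1.53 + j0.0126)/(0.465 − j0.0126)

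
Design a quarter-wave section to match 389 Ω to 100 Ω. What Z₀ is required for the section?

Z_qwt ≈ 197 Ω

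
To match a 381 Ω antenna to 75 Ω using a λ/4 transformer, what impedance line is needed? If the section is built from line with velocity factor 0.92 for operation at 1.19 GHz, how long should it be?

Z_qwt = √(Z_0·R_L) = √(75 × 381) = √28580
λ = 0.92·c/f = 0.232 m, so l = λ/4 = 0.058 m

Z_qwt ≈ 169 Ω; length ≈ 5.8 cm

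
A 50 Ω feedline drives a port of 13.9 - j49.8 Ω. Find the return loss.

Γ = (-36.1 − j49.8)/(63.9 − j49.8), |Γ| = 0.759
RL = −20·log₁₀|Γ| = −20·log₁₀(0.759)

RL ≈ 2.39 dB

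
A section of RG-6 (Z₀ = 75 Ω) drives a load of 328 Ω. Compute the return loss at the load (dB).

RL ≈ 4.04 dB

Γ = (328 − 75)/(328 + 75) = 0.628
RL = −20·log₁₀|Γ| = −20·log₁₀(0.628)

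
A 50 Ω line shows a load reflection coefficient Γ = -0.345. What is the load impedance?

Z_L = Z_0·(1 + Γ)/(1 − Γ) = 50·(0.655)/(1.34)

Z_L ≈ 24.3 Ω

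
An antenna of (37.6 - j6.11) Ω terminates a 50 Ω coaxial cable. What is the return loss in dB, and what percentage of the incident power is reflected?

Γ = (-12.4 − j6.11)/(87.6 − j6.11), |Γ| = 0.157
RL = −20·log₁₀(0.157) = 16.1 dB
P_refl/P_inc = |Γ|² = 0.0248

RL ≈ 16.1 dB; 2.48% of incident power reflected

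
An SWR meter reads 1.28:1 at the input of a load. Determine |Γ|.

|Γ| ≈ 0.123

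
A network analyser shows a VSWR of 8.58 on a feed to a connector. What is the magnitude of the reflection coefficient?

|Γ| = (S − 1)/(S + 1) = (8.58 − 1)/(8.58 + 1) = 7.58/9.58

|Γ| ≈ 0.791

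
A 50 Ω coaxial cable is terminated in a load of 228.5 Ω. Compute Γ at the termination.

Γ = (Z_L − Z_0)/(Z_L + Z_0) = (228.5 − 50)/(228.5 + 50) = 178.5/278.5

Γ = 0.641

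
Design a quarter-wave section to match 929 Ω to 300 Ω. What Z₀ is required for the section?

Z_qwt ≈ 528 Ω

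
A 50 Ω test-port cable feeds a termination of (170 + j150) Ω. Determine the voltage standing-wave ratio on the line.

Γ = (Z_L − Z_0)/(Z_L + Z_0) = (120 + j150)/(220 + j150)
|Γ| = 192/266 = 0.721
VSWR = (1 + |Γ|)/(1 − |Γ|) = 1.72/0.279

VSWR ≈ 6.18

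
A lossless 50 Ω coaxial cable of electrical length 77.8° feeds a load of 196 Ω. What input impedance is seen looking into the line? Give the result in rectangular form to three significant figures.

tan(βl) = tan(77.8°) = 4.63
Z_in = Z_0·(Z_L + jZ_0·tanβl)/(Z_0 + jZ_L·tanβl)
     = 50·(196 + j231)/(50 + j907)

Z_in ≈ 13.3 − j10.1 Ω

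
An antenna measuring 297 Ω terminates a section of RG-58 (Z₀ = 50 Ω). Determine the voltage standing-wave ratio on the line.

Γ = (297 − 50)/(297 + 50) = 0.712
VSWR = (1 + 0.712)/(1 − 0.712)

VSWR ≈ 5.94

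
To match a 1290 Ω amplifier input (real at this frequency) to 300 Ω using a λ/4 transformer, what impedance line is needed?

Z_qwt ≈ 622 Ω

Z_qwt = √(Z_0·R_L) = √(300 × 1290) = √387000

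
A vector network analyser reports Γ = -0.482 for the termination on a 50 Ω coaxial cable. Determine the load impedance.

Z_L = Z_0·(1 + Γ)/(1 − Γ) = 50·(0.518)/(1.48)

Z_L ≈ 17.5 Ω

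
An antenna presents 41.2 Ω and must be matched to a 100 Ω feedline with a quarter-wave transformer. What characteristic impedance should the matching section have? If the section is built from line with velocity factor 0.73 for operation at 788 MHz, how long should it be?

Z_qwt ≈ 64.2 Ω; length ≈ 6.95 cm

Z_qwt = √(Z_0·R_L) = √(100 × 41.2) = √4120
λ = 0.73·c/f = 0.278 m, so l = λ/4 = 0.0695 m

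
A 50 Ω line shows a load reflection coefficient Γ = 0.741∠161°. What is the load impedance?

Z_L ≈ 7.64 + j8.18 Ω

Z_L = Z_0·(1 + Γ)/(1 − Γ) = 50·(0.299 + j0.241)/(1.7 − j0.241)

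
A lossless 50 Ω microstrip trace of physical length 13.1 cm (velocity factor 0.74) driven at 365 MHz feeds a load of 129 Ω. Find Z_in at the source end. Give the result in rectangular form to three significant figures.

λ = v/f = 0.74·c / 365 MHz = 0.608 m
βl = 2π·l/λ = 2π × 0.215 = 77.5°
tan(βl) = tan(77.5°) = 4.52
Z_in = Z_0·(Z_L + jZ_0·tanβl)/(Z_0 + jZ_L·tanβl)
     = 50·(129 + j226)/(50 + j584)

Z_in ≈ 20.2 − j9.32 Ω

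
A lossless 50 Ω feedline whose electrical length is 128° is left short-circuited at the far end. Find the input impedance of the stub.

tan(βl) = -1.28
For a short-circuited stub, Z_in = jZ_0·tan(βl)

Z_in ≈ −j64 Ω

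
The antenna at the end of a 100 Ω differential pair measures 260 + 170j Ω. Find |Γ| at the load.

|Γ| ≈ 0.586

Γ = (Z_L − Z_0)/(Z_L + Z_0) = (160 + j170)/(360 + j170)
|Γ| = 233/398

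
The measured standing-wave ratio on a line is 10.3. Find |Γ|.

|Γ| = (S − 1)/(S + 1) = (10.3 − 1)/(10.3 + 1) = 9.3/11.3

|Γ| ≈ 0.823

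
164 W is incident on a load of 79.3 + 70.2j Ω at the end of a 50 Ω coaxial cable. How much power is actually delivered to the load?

|Γ| = |(29.3 + j70.2)/(129.3 + j70.2)| = 0.517
|Γ|² = 0.267
P_refl = |Γ|²·P_inc = 43.8 W, P_del = (1 − |Γ|²)·P_inc = 120 W

P_delivered ≈ 120 W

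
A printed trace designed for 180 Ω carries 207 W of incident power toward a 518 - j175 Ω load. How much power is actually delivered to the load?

P_delivered ≈ 149 W

|Γ| = |(338 − j175)/(698 − j175)| = 0.529
|Γ|² = 0.28
P_refl = |Γ|²·P_inc = 57.9 W, P_del = (1 − |Γ|²)·P_inc = 149 W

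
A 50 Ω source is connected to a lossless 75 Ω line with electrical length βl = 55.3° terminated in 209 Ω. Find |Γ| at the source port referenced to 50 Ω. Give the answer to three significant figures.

tan(βl) = 1.44
Z_in = Z_0·(Z_L + jZ_0·tanβl)/(Z_0 + jZ_L·tanβl) = 37.5 − j42.6 Ω
Γ_s = (Z_in − Z_s)/(Z_in + Z_s) = (-12.5 − j42.6)/(87.5 − j42.6), |Γ_s| = 0.456

|Γ| ≈ 0.456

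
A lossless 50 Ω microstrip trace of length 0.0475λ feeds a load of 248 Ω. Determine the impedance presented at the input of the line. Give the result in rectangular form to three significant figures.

Z_in ≈ 81.6 − j109 Ω

βl = 2π × 0.0475 = 17.1°
tan(βl) = tan(17.1°) = 0.308
Z_in = Z_0·(Z_L + jZ_0·tanβl)/(Z_0 + jZ_L·tanβl)
     = 50·(248 + j15.4)/(50 + j76.3)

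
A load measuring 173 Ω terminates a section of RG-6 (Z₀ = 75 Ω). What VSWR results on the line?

Γ = (173 − 75)/(173 + 75) = 0.395
VSWR = (1 + 0.395)/(1 − 0.395)

VSWR ≈ 2.31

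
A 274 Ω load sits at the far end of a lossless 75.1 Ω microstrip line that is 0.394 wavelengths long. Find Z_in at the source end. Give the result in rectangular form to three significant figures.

βl = 2π × 0.394 = 142°
tan(βl) = tan(142°) = -0.786
Z_in = Z_0·(Z_L + jZ_0·tanβl)/(Z_0 + jZ_L·tanβl)
     = 75.1·(274 − j59)/(75.1 − j215)

Z_in ≈ 48.1 + j78.8 Ω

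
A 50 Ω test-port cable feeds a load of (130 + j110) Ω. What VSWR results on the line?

Γ = (Z_L − Z_0)/(Z_L + Z_0) = (80 + j110)/(180 + j110)
|Γ| = 136/211 = 0.645
VSWR = (1 + |Γ|)/(1 − |Γ|) = 1.64/0.355

VSWR ≈ 4.63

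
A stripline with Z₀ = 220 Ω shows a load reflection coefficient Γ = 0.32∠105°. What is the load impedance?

Z_L ≈ 156 + j107 Ω

Z_L = Z_0·(1 + Γ)/(1 − Γ) = 220·(0.917 + j0.309)/(1.08 − j0.309)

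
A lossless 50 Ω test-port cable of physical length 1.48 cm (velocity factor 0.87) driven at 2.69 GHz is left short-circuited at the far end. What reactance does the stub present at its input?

X_in ≈ 71.2 Ω (inductive)

λ = v/f = 0.87·c / 2.69 GHz = 0.097 m
βl = 2π·l/λ = 2π × 0.153 = 54.9°
tan(βl) = 1.42
For a short-circuited stub, Z_in = jZ_0·tan(βl)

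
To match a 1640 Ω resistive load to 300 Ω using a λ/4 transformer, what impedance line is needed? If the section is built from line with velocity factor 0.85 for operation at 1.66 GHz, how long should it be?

Z_qwt ≈ 701 Ω; length ≈ 3.84 cm

Z_qwt = √(Z_0·R_L) = √(300 × 1640) = √492000
λ = 0.85·c/f = 0.154 m, so l = λ/4 = 0.0384 m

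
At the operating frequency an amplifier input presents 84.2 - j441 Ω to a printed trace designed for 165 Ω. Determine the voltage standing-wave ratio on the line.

VSWR ≈ 16.4

Γ = (Z_L − Z_0)/(Z_L + Z_0) = (-80.8 − j441)/(249.2 − j441)
|Γ| = 448/507 = 0.885
VSWR = (1 + |Γ|)/(1 − |Γ|) = 1.89/0.115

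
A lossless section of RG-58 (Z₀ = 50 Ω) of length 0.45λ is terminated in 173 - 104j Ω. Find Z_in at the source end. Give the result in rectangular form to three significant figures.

βl = 2π × 0.45 = 162°
tan(βl) = tan(162°) = -0.325
Z_in = Z_0·(Z_L + jZ_0·tanβl)/(Z_0 + jZ_L·tanβl)
     = 50·(173 − j120)/(16.2 − j56.2)

Z_in ≈ 140 + j114 Ω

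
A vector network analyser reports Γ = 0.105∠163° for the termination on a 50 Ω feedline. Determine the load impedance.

Z_L = Z_0·(1 + Γ)/(1 − Γ) = 50·(0.9 + j0.0307)/(1.1 − j0.0307)

Z_L ≈ 40.8 + j2.53 Ω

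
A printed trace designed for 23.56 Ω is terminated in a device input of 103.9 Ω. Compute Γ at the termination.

Γ = (Z_L − Z_0)/(Z_L + Z_0) = (103.9 − 23.56)/(103.9 + 23.56) = 80.34/127.5

Γ = 0.63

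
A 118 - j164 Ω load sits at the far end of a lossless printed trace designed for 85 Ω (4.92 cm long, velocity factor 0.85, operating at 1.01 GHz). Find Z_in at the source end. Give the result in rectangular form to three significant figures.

λ = v/f = 0.85·c / 1.01 GHz = 0.252 m
βl = 2π·l/λ = 2π × 0.195 = 70.2°
tan(βl) = tan(70.2°) = 2.77
Z_in = Z_0·(Z_L + jZ_0·tanβl)/(Z_0 + jZ_L·tanβl)
     = 85·(118 + j71.5)/(539 + j327)

Z_in ≈ 18.6 − j0.0031 Ω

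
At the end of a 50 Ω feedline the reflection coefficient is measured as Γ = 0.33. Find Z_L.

Z_L ≈ 99.3 Ω

Z_L = Z_0·(1 + Γ)/(1 − Γ) = 50·(1.33)/(0.67)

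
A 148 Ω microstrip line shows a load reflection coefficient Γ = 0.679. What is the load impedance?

Z_L ≈ 774 Ω

Z_L = Z_0·(1 + Γ)/(1 − Γ) = 148·(1.68)/(0.321)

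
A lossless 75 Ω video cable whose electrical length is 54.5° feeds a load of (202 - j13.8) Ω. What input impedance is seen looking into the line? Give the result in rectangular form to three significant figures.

tan(βl) = tan(54.5°) = 1.4
Z_in = Z_0·(Z_L + jZ_0·tanβl)/(Z_0 + jZ_L·tanβl)
     = 75·(202 + j91.3)/(94.3 + j283)

Z_in ≈ 37.8 − j40.9 Ω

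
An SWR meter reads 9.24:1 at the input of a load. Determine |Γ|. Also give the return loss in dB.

|Γ| = (S − 1)/(S + 1) = (9.24 − 1)/(9.24 + 1) = 8.24/10.2
RL = −20·log₁₀|Γ| = −20·log₁₀(0.805)

|Γ| ≈ 0.805; return loss ≈ 1.89 dB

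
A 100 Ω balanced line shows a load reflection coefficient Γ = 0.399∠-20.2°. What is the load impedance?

Z_L = Z_0·(1 + Γ)/(1 − Γ) = 100·(1.37 − j0.138)/(0.626 + j0.138)

Z_L ≈ 205 − j67.2 Ω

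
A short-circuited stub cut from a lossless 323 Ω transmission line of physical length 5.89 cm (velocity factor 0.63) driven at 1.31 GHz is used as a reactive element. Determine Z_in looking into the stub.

λ = v/f = 0.63·c / 1.31 GHz = 0.144 m
βl = 2π·l/λ = 2π × 0.408 = 147°
tan(βl) = -0.65
For a short-circuited stub, Z_in = jZ_0·tan(βl)

Z_in ≈ −j210 Ω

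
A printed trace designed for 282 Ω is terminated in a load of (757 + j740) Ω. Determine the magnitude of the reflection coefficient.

Γ = (Z_L − Z_0)/(Z_L + Z_0) = (475 + j740)/(1039 + j740)
|Γ| = 879/1280

|Γ| ≈ 0.689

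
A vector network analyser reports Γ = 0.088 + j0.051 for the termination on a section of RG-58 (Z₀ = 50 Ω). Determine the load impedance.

Z_L = Z_0·(1 + Γ)/(1 − Γ) = 50·(1.09 + j0.051)/(0.912 − j0.051)

Z_L ≈ 59.3 + j6.11 Ω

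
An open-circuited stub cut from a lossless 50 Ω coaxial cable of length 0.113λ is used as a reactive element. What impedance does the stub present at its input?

βl = 2π × 0.113 = 40.7°
tan(βl) = 0.86
For an open-circuited stub, Z_in = −jZ_0·cot(βl) = −jZ_0/tan(βl)

Z_in ≈ −j58.2 Ω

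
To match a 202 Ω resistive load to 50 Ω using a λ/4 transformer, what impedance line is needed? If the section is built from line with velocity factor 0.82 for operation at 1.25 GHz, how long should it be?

Z_qwt ≈ 100 Ω; length ≈ 4.92 cm

Z_qwt = √(Z_0·R_L) = √(50 × 202) = √10100
λ = 0.82·c/f = 0.197 m, so l = λ/4 = 0.0492 m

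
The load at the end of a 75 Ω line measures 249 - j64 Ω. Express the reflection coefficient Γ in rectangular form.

Γ ≈ 0.554 − j0.088

Γ = (Z_L − Z_0)/(Z_L + Z_0) = (174 − j64)/(324 − j64)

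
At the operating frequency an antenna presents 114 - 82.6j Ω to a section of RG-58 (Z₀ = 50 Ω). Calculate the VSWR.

VSWR ≈ 3.64

Γ = (Z_L − Z_0)/(Z_L + Z_0) = (64 − j82.6)/(164 − j82.6)
|Γ| = 104/184 = 0.569
VSWR = (1 + |Γ|)/(1 − |Γ|) = 1.57/0.431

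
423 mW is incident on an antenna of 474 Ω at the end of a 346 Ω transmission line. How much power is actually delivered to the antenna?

Γ = (474 − 346)/(474 + 346) = 0.156
|Γ|² = 0.0244
P_refl = |Γ|²·P_inc = 10.3 mW, P_del = (1 − |Γ|²)·P_inc = 413 mW

P_delivered ≈ 413 mW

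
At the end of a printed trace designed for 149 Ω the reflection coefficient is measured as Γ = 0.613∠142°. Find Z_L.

Z_L = Z_0·(1 + Γ)/(1 − Γ) = 149·(0.517 + j0.377)/(1.48 − j0.377)

Z_L ≈ 39.7 + j48 Ω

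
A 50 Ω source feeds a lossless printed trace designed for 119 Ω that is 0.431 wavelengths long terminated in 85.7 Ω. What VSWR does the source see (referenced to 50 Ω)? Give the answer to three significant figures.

βl = 2π × 0.431 = 155°
tan(βl) = -0.463
Z_in = Z_0·(Z_L + jZ_0·tanβl)/(Z_0 + jZ_L·tanβl) = 93.7 − j23.9 Ω
Γ_s = (Z_in − Z_s)/(Z_in + Z_s) = (43.7 − j23.9)/(144 − j23.9), |Γ_s| = 0.342
VSWR = (1 + |Γ_s|)/(1 − |Γ_s|)

VSWR ≈ 2.04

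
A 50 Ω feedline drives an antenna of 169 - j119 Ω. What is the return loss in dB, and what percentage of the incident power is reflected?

Γ = (119 − j119)/(219 − j119), |Γ| = 0.675
RL = −20·log₁₀(0.675) = 3.41 dB
P_refl/P_inc = |Γ|² = 0.456

RL ≈ 3.41 dB; 45.6% of incident power reflected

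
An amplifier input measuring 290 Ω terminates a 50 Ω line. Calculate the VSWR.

VSWR ≈ 5.8

Γ = (290 − 50)/(290 + 50) = 0.706
VSWR = (1 + 0.706)/(1 − 0.706)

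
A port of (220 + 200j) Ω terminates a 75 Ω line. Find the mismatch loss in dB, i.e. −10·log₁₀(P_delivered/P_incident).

Γ = (145 + j200)/(295 + j200), |Γ| = 0.693
|Γ|² = 0.48, so P_del/P_inc = 1 − |Γ|² = 0.52
ML = −10·log₁₀(1 − |Γ|²)

mismatch loss ≈ 2.84 dB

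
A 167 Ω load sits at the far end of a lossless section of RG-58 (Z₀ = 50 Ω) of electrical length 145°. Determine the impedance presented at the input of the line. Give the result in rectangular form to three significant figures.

tan(βl) = tan(145°) = -0.7
Z_in = Z_0·(Z_L + jZ_0·tanβl)/(Z_0 + jZ_L·tanβl)
     = 50·(167 − j35)/(50 − j117)

Z_in ≈ 38.5 + j55 Ω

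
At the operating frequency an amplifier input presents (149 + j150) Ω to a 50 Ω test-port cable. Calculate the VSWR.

Γ = (Z_L − Z_0)/(Z_L + Z_0) = (99 + j150)/(199 + j150)
|Γ| = 180/249 = 0.721
VSWR = (1 + |Γ|)/(1 − |Γ|) = 1.72/0.279

VSWR ≈ 6.17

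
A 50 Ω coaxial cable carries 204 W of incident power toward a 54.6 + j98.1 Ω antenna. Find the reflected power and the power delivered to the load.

|Γ| = |(4.6 + j98.1)/(104.6 + j98.1)| = 0.685
|Γ|² = 0.469
P_refl = |Γ|²·P_inc = 95.7 W, P_del = (1 − |Γ|²)·P_inc = 108 W

P_reflected ≈ 95.7 W; P_delivered ≈ 108 W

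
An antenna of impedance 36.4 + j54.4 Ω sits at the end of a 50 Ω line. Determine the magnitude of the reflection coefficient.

|Γ| ≈ 0.549

Γ = (Z_L − Z_0)/(Z_L + Z_0) = (-13.6 + j54.4)/(86.4 + j54.4)
|Γ| = 56.1/102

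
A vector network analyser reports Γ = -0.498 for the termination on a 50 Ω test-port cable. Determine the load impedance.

Z_L = Z_0·(1 + Γ)/(1 − Γ) = 50·(0.502)/(1.5)

Z_L ≈ 16.8 Ω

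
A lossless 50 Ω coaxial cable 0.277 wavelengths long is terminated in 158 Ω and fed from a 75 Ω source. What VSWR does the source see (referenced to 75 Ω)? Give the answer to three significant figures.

VSWR ≈ 4.67

βl = 2π × 0.277 = 99.7°
tan(βl) = -5.84
Z_in = Z_0·(Z_L + jZ_0·tanβl)/(Z_0 + jZ_L·tanβl) = 16.2 + j7.68 Ω
Γ_s = (Z_in − Z_s)/(Z_in + Z_s) = (-58.8 + j7.68)/(91.2 + j7.68), |Γ_s| = 0.647
VSWR = (1 + |Γ_s|)/(1 − |Γ_s|)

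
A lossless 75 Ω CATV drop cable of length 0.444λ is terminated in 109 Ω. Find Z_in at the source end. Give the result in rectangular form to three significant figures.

βl = 2π × 0.444 = 160°
tan(βl) = tan(160°) = -0.367
Z_in = Z_0·(Z_L + jZ_0·tanβl)/(Z_0 + jZ_L·tanβl)
     = 75·(109 − j27.5)/(75 − j40)

Z_in ≈ 96.3 + j23.8 Ω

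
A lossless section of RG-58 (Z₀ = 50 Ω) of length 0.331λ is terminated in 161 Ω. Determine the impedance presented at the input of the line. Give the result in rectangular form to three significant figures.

Z_in ≈ 19.8 + j24.5 Ω

βl = 2π × 0.331 = 119°
tan(βl) = tan(119°) = -1.79
Z_in = Z_0·(Z_L + jZ_0·tanβl)/(Z_0 + jZ_L·tanβl)
     = 50·(161 − j89.6)/(50 − j289)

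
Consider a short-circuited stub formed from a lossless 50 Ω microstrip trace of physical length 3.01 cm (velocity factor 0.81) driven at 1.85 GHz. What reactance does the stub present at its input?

λ = v/f = 0.81·c / 1.85 GHz = 0.131 m
βl = 2π·l/λ = 2π × 0.229 = 82.5°
tan(βl) = 7.59
For a short-circuited stub, Z_in = jZ_0·tan(βl)

X_in ≈ 380 Ω (inductive)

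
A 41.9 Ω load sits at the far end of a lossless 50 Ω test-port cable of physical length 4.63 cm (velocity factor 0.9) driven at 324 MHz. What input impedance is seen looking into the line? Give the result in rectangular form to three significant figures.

Z_in ≈ 43.4 + j4.96 Ω

λ = v/f = 0.9·c / 324 MHz = 0.833 m
βl = 2π·l/λ = 2π × 0.0556 = 20°
tan(βl) = tan(20°) = 0.364
Z_in = Z_0·(Z_L + jZ_0·tanβl)/(Z_0 + jZ_L·tanβl)
     = 50·(41.9 + j18.2)/(50 + j15.3)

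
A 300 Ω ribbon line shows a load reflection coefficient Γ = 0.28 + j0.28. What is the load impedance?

Z_L = Z_0·(1 + Γ)/(1 − Γ) = 300·(1.28 + j0.28)/(0.72 − j0.28)

Z_L ≈ 424 + j282 Ω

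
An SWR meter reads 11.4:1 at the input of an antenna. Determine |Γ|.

|Γ| ≈ 0.839

|Γ| = (S − 1)/(S + 1) = (11.4 − 1)/(11.4 + 1) = 10.4/12.4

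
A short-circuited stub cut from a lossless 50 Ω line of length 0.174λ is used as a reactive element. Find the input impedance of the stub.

Z_in ≈ +j96.6 Ω

βl = 2π × 0.174 = 62.6°
tan(βl) = 1.93
For a short-circuited stub, Z_in = jZ_0·tan(βl)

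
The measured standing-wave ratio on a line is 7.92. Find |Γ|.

|Γ| ≈ 0.776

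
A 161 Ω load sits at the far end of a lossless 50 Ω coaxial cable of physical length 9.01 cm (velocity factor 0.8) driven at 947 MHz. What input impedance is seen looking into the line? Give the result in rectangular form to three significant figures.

λ = v/f = 0.8·c / 947 MHz = 0.253 m
βl = 2π·l/λ = 2π × 0.356 = 128°
tan(βl) = tan(128°) = -1.28
Z_in = Z_0·(Z_L + jZ_0·tanβl)/(Z_0 + jZ_L·tanβl)
     = 50·(161 − j64)/(50 − j206)

Z_in ≈ 23.6 + j33.3 Ω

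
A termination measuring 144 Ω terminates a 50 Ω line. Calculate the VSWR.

Γ = (144 − 50)/(144 + 50) = 0.485
VSWR = (1 + 0.485)/(1 − 0.485)

VSWR ≈ 2.88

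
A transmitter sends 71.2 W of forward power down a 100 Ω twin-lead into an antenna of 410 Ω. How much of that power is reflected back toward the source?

Γ = (410 − 100)/(410 + 100) = 0.608
|Γ|² = 0.369
P_refl = |Γ|²·P_inc = 26.3 W, P_del = (1 − |Γ|²)·P_inc = 44.9 W

P_reflected ≈ 26.3 W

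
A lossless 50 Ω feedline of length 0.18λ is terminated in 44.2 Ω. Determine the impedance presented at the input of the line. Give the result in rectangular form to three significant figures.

βl = 2π × 0.18 = 64.8°
tan(βl) = tan(64.8°) = 2.13
Z_in = Z_0·(Z_L + jZ_0·tanβl)/(Z_0 + jZ_L·tanβl)
     = 50·(44.2 + j106)/(50 + j93.9)

Z_in ≈ 53.8 + j5.13 Ω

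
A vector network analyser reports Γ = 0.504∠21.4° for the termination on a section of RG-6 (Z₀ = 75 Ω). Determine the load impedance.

Z_L ≈ 177 + j87.4 Ω

Z_L = Z_0·(1 + Γ)/(1 − Γ) = 75·(1.47 + j0.184)/(0.531 − j0.184)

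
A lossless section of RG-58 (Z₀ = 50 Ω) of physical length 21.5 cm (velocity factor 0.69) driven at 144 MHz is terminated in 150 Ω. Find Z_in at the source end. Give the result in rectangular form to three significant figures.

λ = v/f = 0.69·c / 144 MHz = 1.44 m
βl = 2π·l/λ = 2π × 0.15 = 53.8°
tan(βl) = tan(53.8°) = 1.37
Z_in = Z_0·(Z_L + jZ_0·tanβl)/(Z_0 + jZ_L·tanβl)
     = 50·(150 + j68.4)/(50 + j205)

Z_in ≈ 24.1 − j30.7 Ω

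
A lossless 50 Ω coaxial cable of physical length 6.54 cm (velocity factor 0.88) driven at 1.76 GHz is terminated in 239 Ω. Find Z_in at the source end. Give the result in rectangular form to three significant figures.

Z_in ≈ 55 + j90.5 Ω

λ = v/f = 0.88·c / 1.76 GHz = 0.15 m
βl = 2π·l/λ = 2π × 0.436 = 157°
tan(βl) = tan(157°) = -0.425
Z_in = Z_0·(Z_L + jZ_0·tanβl)/(Z_0 + jZ_L·tanβl)
     = 50·(239 − j21.3)/(50 − j102)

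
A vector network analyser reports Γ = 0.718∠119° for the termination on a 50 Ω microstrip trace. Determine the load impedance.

Z_L ≈ 11 + j28.4 Ω

Z_L = Z_0·(1 + Γ)/(1 − Γ) = 50·(0.652 + j0.628)/(1.35 − j0.628)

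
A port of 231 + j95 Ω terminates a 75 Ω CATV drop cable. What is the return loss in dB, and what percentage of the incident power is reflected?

RL ≈ 4.88 dB; 32.5% of incident power reflected

Γ = (156 + j95)/(306 + j95), |Γ| = 0.57
RL = −20·log₁₀(0.57) = 4.88 dB
P_refl/P_inc = |Γ|² = 0.325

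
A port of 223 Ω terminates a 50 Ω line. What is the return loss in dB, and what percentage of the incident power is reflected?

RL ≈ 3.96 dB; 40.2% of incident power reflected

Γ = (223 − 50)/(223 + 50) = 0.634
RL = −20·log₁₀(0.634) = 3.96 dB
P_refl/P_inc = |Γ|² = 0.402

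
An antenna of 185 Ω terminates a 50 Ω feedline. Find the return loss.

RL ≈ 4.81 dB

Γ = (185 − 50)/(185 + 50) = 0.574
RL = −20·log₁₀|Γ| = −20·log₁₀(0.574)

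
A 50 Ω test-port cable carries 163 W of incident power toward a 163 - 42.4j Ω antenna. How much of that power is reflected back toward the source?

P_reflected ≈ 50.3 W

|Γ| = |(113 − j42.4)/(213 − j42.4)| = 0.556
|Γ|² = 0.309
P_refl = |Γ|²·P_inc = 50.3 W, P_del = (1 − |Γ|²)·P_inc = 113 W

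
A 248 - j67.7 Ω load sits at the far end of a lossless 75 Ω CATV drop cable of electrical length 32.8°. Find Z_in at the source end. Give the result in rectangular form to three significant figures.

Z_in ≈ 49.8 − j79.4 Ω

tan(βl) = tan(32.8°) = 0.644
Z_in = Z_0·(Z_L + jZ_0·tanβl)/(Z_0 + jZ_L·tanβl)
     = 75·(248 − j19.4)/(119 + j160)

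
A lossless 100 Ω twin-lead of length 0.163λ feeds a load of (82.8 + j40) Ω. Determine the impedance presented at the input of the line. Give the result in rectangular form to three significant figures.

βl = 2π × 0.163 = 58.7°
tan(βl) = tan(58.7°) = 1.64
Z_in = Z_0·(Z_L + jZ_0·tanβl)/(Z_0 + jZ_L·tanβl)
     = 100·(82.8 + j204)/(34.3 + j136)

Z_in ≈ 156 − j21.7 Ω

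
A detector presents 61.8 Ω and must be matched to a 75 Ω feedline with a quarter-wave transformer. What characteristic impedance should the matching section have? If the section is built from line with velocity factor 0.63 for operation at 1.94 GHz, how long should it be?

Z_qwt ≈ 68.1 Ω; length ≈ 2.44 cm

Z_qwt = √(Z_0·R_L) = √(75 × 61.8) = √4635
λ = 0.63·c/f = 0.0974 m, so l = λ/4 = 0.0244 m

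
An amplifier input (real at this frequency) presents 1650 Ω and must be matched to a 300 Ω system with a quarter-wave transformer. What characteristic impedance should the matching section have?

Z_qwt = √(Z_0·R_L) = √(300 × 1650) = √495000

Z_qwt ≈ 704 Ω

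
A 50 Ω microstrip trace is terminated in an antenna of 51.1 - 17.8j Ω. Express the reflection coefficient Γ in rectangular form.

Γ = (Z_L − Z_0)/(Z_L + Z_0) = (1.1 − j17.8)/(101.1 − j17.8)

Γ ≈ 0.0406 − j0.169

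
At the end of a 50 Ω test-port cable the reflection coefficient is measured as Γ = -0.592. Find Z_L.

Z_L = Z_0·(1 + Γ)/(1 − Γ) = 50·(0.408)/(1.59)

Z_L ≈ 12.8 Ω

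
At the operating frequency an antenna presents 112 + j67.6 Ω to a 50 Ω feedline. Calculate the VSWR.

VSWR ≈ 3.19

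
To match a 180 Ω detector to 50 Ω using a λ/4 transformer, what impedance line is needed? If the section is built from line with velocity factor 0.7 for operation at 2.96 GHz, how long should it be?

Z_qwt ≈ 94.9 Ω; length ≈ 1.77 cm

Z_qwt = √(Z_0·R_L) = √(50 × 180) = √9000
λ = 0.7·c/f = 0.0709 m, so l = λ/4 = 0.0177 m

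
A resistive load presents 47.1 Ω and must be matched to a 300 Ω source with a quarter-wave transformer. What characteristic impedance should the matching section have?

Z_qwt ≈ 119 Ω

Z_qwt = √(Z_0·R_L) = √(300 × 47.1) = √14130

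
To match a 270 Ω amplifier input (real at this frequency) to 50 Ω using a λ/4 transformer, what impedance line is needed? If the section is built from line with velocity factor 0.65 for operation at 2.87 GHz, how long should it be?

Z_qwt = √(Z_0·R_L) = √(50 × 270) = √13500
λ = 0.65·c/f = 0.0679 m, so l = λ/4 = 0.017 m

Z_qwt ≈ 116 Ω; length ≈ 1.7 cm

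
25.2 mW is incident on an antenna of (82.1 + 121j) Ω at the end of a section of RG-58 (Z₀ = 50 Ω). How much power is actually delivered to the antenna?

|Γ| = |(32.1 + j121)/(132.1 + j121)| = 0.699
|Γ|² = 0.488
P_refl = |Γ|²·P_inc = 12.3 mW, P_del = (1 − |Γ|²)·P_inc = 12.9 mW

P_delivered ≈ 12.9 mW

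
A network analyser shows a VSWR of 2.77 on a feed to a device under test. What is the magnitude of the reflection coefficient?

|Γ| ≈ 0.469

|Γ| = (S − 1)/(S + 1) = (2.77 − 1)/(2.77 + 1) = 1.77/3.77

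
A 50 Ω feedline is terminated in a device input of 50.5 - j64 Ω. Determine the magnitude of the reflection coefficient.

Γ = (Z_L − Z_0)/(Z_L + Z_0) = (0.5 − j64)/(100.5 − j64)
|Γ| = 64/119

|Γ| ≈ 0.537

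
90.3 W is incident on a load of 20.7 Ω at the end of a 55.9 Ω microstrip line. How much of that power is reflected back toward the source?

Γ = (20.7 − 55.9)/(20.7 + 55.9) = -0.46
|Γ|² = 0.211
P_refl = |Γ|²·P_inc = 19.1 W, P_del = (1 − |Γ|²)·P_inc = 71.2 W

P_reflected ≈ 19.1 W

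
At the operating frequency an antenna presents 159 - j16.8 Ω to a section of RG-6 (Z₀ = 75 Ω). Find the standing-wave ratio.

VSWR ≈ 2.15

Γ = (Z_L − Z_0)/(Z_L + Z_0) = (84 − j16.8)/(234 − j16.8)
|Γ| = 85.7/235 = 0.365
VSWR = (1 + |Γ|)/(1 − |Γ|) = 1.37/0.635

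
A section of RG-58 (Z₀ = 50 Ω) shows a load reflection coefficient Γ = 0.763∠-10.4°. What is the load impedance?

Z_L = Z_0·(1 + Γ)/(1 − Γ) = 50·(1.75 − j0.138)/(0.25 + j0.138)

Z_L ≈ 257 − j170 Ω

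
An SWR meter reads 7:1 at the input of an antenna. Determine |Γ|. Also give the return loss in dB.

|Γ| ≈ 0.75; return loss ≈ 2.5 dB

|Γ| = (S − 1)/(S + 1) = (7 − 1)/(7 + 1) = 6/8
RL = −20·log₁₀|Γ| = −20·log₁₀(0.75)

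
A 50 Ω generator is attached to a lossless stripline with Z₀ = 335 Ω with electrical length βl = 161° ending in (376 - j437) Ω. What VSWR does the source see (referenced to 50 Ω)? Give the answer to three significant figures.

VSWR ≈ 21.2

tan(βl) = -0.344
Z_in = Z_0·(Z_L + jZ_0·tanβl)/(Z_0 + jZ_L·tanβl) = 929 − j351 Ω
Γ_s = (Z_in − Z_s)/(Z_in + Z_s) = (879 − j351)/(979 − j351), |Γ_s| = 0.91
VSWR = (1 + |Γ_s|)/(1 − |Γ_s|)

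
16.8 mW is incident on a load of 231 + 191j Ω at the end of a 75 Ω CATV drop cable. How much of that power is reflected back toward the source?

P_reflected ≈ 7.85 mW

|Γ| = |(156 + j191)/(306 + j191)| = 0.684
|Γ|² = 0.467
P_refl = |Γ|²·P_inc = 7.85 mW, P_del = (1 − |Γ|²)·P_inc = 8.95 mW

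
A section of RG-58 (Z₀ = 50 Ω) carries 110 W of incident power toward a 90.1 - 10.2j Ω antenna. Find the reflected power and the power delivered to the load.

P_reflected ≈ 9.54 W; P_delivered ≈ 100 W

|Γ| = |(40.1 − j10.2)/(140.1 − j10.2)| = 0.295
|Γ|² = 0.0868
P_refl = |Γ|²·P_inc = 9.54 W, P_del = (1 − |Γ|²)·P_inc = 100 W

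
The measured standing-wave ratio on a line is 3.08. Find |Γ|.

|Γ| ≈ 0.51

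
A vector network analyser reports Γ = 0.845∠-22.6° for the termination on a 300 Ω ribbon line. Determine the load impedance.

Z_L = Z_0·(1 + Γ)/(1 − Γ) = 300·(1.78 − j0.325)/(0.22 + j0.325)

Z_L ≈ 558 − j1270 Ω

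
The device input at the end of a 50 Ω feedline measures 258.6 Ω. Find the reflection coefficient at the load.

Γ = (Z_L − Z_0)/(Z_L + Z_0) = (258.6 − 50)/(258.6 + 50) = 208.6/308.6

Γ = 0.676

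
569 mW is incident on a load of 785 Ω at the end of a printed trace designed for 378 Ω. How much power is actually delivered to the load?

Γ = (785 − 378)/(785 + 378) = 0.35
|Γ|² = 0.122
P_refl = |Γ|²·P_inc = 69.7 mW, P_del = (1 − |Γ|²)·P_inc = 499 mW

P_delivered ≈ 499 mW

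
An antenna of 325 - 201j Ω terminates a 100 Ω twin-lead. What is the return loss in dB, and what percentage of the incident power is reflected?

RL ≈ 3.85 dB; 41.2% of incident power reflected

Γ = (225 − j201)/(425 − j201), |Γ| = 0.642
RL = −20·log₁₀(0.642) = 3.85 dB
P_refl/P_inc = |Γ|² = 0.412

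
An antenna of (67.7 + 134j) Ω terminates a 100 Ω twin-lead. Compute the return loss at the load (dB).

RL ≈ 3.85 dB

Γ = (-32.3 + j134)/(167.7 + j134), |Γ| = 0.642
RL = −20·log₁₀|Γ| = −20·log₁₀(0.642)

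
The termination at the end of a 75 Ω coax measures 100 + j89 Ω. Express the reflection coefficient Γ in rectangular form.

Γ = (Z_L − Z_0)/(Z_L + Z_0) = (25 + j89)/(175 + j89)

Γ ≈ 0.319 + j0.346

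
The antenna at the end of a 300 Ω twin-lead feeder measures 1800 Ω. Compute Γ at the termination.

Γ = 0.714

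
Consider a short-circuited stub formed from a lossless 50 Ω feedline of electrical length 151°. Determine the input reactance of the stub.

X_in ≈ -27.7 Ω (capacitive)

tan(βl) = -0.554
For a short-circuited stub, Z_in = jZ_0·tan(βl)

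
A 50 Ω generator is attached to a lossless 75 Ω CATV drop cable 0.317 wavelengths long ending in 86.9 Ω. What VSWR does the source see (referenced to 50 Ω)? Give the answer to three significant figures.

βl = 2π × 0.317 = 114°
tan(βl) = -2.23
Z_in = Z_0·(Z_L + jZ_0·tanβl)/(Z_0 + jZ_L·tanβl) = 67.6 + j7.45 Ω
Γ_s = (Z_in − Z_s)/(Z_in + Z_s) = (17.6 + j7.45)/(118 + j7.45), |Γ_s| = 0.162
VSWR = (1 + |Γ_s|)/(1 − |Γ_s|)

VSWR ≈ 1.39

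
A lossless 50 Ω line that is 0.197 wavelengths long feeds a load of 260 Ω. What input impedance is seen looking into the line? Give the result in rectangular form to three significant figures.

βl = 2π × 0.197 = 70.9°
tan(βl) = tan(70.9°) = 2.89
Z_in = Z_0·(Z_L + jZ_0·tanβl)/(Z_0 + jZ_L·tanβl)
     = 50·(260 + j145)/(50 + j752)

Z_in ≈ 10.7 − j16.6 Ω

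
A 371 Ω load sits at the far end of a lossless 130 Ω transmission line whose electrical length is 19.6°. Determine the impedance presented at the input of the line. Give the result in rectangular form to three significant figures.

tan(βl) = tan(19.6°) = 0.356
Z_in = Z_0·(Z_L + jZ_0·tanβl)/(Z_0 + jZ_L·tanβl)
     = 130·(371 + j46.3)/(130 + j132)

Z_in ≈ 206 − j163 Ω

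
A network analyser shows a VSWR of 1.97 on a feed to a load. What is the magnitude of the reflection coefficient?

|Γ| = (S − 1)/(S + 1) = (1.97 − 1)/(1.97 + 1) = 0.97/2.97

|Γ| ≈ 0.327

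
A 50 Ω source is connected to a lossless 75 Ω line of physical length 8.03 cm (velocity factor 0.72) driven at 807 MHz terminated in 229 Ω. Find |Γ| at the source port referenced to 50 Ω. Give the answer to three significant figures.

|Γ| ≈ 0.396

λ = v/f = 0.72·c / 807 MHz = 0.268 m
βl = 2π·l/λ = 2π × 0.3 = 108°
tan(βl) = -3.08
Z_in = Z_0·(Z_L + jZ_0·tanβl)/(Z_0 + jZ_L·tanβl) = 26.9 + j21.5 Ω
Γ_s = (Z_in − Z_s)/(Z_in + Z_s) = (-23.1 + j21.5)/(76.9 + j21.5), |Γ_s| = 0.396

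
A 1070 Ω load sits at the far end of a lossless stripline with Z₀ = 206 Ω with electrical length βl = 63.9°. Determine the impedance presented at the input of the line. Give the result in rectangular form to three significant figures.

tan(βl) = tan(63.9°) = 2.04
Z_in = Z_0·(Z_L + jZ_0·tanβl)/(Z_0 + jZ_L·tanβl)
     = 206·(1070 + j420)/(206 + j2180)

Z_in ≈ 48.7 − j96.3 Ω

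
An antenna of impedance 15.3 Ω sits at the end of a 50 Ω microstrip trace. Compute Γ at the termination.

Γ = (Z_L − Z_0)/(Z_L + Z_0) = (15.3 − 50)/(15.3 + 50) = -34.7/65.3

Γ = -0.531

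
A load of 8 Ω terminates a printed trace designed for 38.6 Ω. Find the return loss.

Γ = (8 − 38.6)/(8 + 38.6) = -0.657
RL = −20·log₁₀|Γ| = −20·log₁₀(0.657)

RL ≈ 3.65 dB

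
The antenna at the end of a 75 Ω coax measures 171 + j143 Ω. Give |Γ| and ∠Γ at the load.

Γ = (Z_L − Z_0)/(Z_L + Z_0) = (96 + j143)/(246 + j143)
|Γ| = 172/285 = 0.605

Γ ≈ 0.605 ∠ 26°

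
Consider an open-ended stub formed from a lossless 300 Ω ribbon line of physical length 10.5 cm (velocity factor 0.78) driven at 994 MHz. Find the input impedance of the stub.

λ = v/f = 0.78·c / 994 MHz = 0.235 m
βl = 2π·l/λ = 2π × 0.446 = 161°
tan(βl) = -0.353
For an open-ended stub, Z_in = −jZ_0·cot(βl) = −jZ_0/tan(βl)

Z_in ≈ +j850 Ω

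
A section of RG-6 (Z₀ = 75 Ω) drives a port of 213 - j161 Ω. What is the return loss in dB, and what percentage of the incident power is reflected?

Γ = (138 − j161)/(288 − j161), |Γ| = 0.643
RL = −20·log₁₀(0.643) = 3.84 dB
P_refl/P_inc = |Γ|² = 0.413

RL ≈ 3.84 dB; 41.3% of incident power reflected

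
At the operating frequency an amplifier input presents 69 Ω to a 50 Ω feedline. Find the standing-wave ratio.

VSWR ≈ 1.38

Γ = (69 − 50)/(69 + 50) = 0.16
VSWR = (1 + 0.16)/(1 − 0.16)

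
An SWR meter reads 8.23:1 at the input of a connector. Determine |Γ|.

|Γ| ≈ 0.783

|Γ| = (S − 1)/(S + 1) = (8.23 − 1)/(8.23 + 1) = 7.23/9.23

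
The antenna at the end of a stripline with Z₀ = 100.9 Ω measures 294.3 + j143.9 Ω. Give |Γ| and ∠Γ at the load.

Γ ≈ 0.573 ∠ 16.6°

Γ = (Z_L − Z_0)/(Z_L + Z_0) = (193.4 + j143.9)/(395.2 + j143.9)
|Γ| = 241/421 = 0.573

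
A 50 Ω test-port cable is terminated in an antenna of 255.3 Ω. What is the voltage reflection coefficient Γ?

Γ = (Z_L − Z_0)/(Z_L + Z_0) = (255.3 − 50)/(255.3 + 50) = 205.3/305.3

Γ = 0.672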